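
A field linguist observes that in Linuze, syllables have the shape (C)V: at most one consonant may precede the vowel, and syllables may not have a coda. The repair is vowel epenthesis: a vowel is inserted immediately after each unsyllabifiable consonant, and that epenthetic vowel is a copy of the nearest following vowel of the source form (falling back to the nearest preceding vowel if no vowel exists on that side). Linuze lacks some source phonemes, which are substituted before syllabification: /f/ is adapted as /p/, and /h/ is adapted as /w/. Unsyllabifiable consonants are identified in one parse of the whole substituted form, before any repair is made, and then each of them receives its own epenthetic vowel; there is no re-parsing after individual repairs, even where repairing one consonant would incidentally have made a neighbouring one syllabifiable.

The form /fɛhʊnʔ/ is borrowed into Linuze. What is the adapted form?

pɛwʊnʊʔʊ

Substitution: /f/ → /p/, /h/ → /w/, giving /pɛwʊnʔ/.
Under (C)V, the unsyllabifiable consonants are /n/, /ʔ/ (no codas are permitted; onsets are limited to one consonant).
Epenthesis after each stranded consonant: /n/ → /nʊ/, /ʔ/ → /ʔʊ/.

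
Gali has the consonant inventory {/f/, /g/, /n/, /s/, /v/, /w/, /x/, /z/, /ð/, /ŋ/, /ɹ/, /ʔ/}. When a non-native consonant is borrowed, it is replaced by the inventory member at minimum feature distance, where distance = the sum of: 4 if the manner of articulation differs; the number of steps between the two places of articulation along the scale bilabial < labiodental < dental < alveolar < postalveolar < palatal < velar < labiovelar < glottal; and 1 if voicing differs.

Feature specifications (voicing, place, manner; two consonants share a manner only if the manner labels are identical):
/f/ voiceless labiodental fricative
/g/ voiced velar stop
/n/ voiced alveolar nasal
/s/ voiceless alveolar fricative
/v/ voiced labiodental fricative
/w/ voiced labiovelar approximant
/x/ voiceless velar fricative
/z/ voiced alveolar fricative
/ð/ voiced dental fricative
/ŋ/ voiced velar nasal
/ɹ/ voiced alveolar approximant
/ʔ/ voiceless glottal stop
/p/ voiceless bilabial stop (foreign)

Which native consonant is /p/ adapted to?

f

/f/ is closest: manner differs (stop→fricative, +4), place distance 1 (bilabial→labiodental), same voicing; total 5. Next closest is /v/ at distance 6.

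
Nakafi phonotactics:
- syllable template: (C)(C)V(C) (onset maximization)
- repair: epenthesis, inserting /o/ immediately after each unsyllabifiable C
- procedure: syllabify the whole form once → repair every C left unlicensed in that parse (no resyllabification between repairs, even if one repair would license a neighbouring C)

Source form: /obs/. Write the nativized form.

Syllabifying with onset maximization leaves /s/ stranded (at most one coda consonant is licensed; onsets may contain at most 2 consonants).
Epenthesis after each stranded consonant: /s/ → /so/.

obso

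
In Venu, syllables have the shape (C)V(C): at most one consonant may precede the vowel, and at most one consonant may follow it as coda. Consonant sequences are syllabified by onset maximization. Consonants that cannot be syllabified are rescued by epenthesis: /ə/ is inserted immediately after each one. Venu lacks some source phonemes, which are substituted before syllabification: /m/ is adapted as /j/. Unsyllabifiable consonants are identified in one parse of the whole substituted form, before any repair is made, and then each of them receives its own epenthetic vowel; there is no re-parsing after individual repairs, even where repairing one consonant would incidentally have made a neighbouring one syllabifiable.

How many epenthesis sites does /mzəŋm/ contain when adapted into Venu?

2

After substitution the input is /jzəŋj/.
The unsyllabifiable consonants are /j/, /j/; each receives one epenthetic vowel.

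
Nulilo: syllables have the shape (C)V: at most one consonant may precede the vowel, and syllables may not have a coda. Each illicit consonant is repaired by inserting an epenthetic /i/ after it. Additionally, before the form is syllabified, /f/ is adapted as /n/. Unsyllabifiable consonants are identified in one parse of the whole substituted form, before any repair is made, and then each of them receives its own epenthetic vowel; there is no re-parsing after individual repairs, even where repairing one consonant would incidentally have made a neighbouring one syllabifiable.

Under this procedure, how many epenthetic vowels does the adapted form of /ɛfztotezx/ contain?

After substitution the input is /ɛnztotezx/.
The unsyllabifiable consonants are /n/, /z/, /z/, /x/; each receives one epenthetic vowel.

4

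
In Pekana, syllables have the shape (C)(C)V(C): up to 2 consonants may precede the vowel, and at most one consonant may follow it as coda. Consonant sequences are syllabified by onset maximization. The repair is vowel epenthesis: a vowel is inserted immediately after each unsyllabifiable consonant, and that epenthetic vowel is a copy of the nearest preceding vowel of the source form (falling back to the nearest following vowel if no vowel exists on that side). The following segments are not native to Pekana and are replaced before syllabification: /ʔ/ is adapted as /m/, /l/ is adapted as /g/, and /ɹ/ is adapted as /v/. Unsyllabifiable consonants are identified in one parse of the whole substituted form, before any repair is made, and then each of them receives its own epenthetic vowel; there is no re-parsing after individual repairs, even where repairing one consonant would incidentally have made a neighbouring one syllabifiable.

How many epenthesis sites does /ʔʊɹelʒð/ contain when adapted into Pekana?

After substitution the input is /mʊvegʒð/.
The unsyllabifiable consonants are /ʒ/, /ð/; each receives one epenthetic vowel.

2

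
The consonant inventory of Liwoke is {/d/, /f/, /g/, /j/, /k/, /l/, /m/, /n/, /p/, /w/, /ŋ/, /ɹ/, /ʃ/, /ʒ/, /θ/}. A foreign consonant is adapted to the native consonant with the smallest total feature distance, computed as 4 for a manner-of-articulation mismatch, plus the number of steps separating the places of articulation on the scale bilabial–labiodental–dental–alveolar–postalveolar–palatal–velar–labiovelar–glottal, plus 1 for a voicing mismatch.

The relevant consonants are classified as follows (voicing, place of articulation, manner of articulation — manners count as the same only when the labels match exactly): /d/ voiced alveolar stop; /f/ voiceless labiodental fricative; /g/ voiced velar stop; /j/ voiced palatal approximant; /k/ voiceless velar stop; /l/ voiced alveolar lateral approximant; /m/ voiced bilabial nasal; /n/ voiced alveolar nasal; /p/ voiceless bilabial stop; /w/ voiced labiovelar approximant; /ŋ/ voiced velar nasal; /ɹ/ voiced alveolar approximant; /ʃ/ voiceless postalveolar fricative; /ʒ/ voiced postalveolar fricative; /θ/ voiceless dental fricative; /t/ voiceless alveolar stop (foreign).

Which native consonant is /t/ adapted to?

d

/d/ is closest: same manner (stop), place distance 0 (alveolar→alveolar), voicing differs (+1); total 1. Next closest is /k/ at distance 3.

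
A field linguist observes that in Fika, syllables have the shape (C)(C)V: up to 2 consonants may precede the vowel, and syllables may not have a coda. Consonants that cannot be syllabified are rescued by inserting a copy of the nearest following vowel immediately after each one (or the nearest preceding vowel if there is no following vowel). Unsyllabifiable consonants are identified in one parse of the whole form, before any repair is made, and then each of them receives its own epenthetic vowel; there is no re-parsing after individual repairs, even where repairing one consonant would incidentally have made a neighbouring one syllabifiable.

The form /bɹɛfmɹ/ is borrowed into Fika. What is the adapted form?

Under (C)(C)V, the unsyllabifiable consonants are /f/, /m/, /ɹ/ (no codas are permitted; onsets may contain at most 2 consonants).
Each unlicensed consonant becomes the onset of a new syllable: /f/ → /fɛ/, /m/ → /mɛ/, /ɹ/ → /ɹɛ/.

bɹɛfɛmɛɹɛ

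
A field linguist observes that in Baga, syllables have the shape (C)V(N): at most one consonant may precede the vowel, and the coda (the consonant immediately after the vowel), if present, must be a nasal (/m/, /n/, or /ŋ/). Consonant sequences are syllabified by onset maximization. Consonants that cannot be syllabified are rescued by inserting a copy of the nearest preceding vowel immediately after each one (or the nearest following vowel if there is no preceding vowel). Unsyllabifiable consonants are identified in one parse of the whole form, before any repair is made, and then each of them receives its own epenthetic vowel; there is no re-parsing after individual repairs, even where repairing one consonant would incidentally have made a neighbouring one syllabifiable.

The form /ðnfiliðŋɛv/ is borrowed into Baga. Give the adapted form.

The consonants /ð/, /n/, /ð/, /v/ cannot be parsed into a legal (C)V(N) syllable (only a nasal (/m/, /n/, or /ŋ/) is licensed in coda position; onsets are limited to one consonant).
Epenthesis after each stranded consonant: /ð/ → /ði/, /n/ → /ni/, /ð/ → /ði/, /v/ → /vɛ/.

ðinifiliðiŋɛvɛ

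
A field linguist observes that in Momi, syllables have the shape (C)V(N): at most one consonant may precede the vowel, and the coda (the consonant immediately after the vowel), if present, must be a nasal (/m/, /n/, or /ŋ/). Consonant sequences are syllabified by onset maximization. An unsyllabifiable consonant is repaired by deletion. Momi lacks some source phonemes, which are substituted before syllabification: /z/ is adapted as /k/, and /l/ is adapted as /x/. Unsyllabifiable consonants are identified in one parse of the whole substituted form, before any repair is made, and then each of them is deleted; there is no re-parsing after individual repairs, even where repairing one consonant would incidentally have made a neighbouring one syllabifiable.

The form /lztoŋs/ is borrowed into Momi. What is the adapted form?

toŋ

Substitution: /l/ → /x/, /z/ → /k/, giving /xktoŋs/.
Syllabifying with onset maximization leaves /x/, /k/, /s/ stranded (only a nasal (/m/, /n/, or /ŋ/) is licensed in coda position; onsets are limited to one consonant).
Each unlicensed consonant is deleted: /x/, /k/, /s/.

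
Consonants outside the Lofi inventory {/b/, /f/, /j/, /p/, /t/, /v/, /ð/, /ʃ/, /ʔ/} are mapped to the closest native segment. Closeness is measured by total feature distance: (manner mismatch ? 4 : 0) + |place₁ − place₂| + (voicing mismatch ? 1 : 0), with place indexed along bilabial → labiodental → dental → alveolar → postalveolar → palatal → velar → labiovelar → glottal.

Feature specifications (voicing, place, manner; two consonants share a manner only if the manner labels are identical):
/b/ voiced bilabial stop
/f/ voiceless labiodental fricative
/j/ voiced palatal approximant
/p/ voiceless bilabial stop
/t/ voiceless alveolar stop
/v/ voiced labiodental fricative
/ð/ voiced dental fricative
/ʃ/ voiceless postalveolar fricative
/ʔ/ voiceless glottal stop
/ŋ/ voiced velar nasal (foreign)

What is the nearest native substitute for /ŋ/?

j

/j/ is closest: manner differs (nasal→approximant, +4), place distance 1 (velar→palatal), same voicing; total 5. Next closest is /ʃ/ at distance 7.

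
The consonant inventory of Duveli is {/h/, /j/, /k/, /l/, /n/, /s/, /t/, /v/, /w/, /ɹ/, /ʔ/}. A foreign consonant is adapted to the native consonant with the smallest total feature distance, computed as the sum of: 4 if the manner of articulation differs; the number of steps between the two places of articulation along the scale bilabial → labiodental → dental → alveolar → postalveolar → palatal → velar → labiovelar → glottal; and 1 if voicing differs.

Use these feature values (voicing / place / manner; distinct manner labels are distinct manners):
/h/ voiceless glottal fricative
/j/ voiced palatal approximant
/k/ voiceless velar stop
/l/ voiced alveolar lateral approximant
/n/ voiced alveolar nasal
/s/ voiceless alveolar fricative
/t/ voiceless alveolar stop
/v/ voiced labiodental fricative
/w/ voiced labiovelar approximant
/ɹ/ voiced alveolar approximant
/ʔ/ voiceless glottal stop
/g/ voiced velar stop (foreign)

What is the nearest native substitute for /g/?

k

/k/ is closest: same manner (stop), place distance 0 (velar→velar), voicing differs (+1); total 1. Next closest is /ʔ/ at distance 3.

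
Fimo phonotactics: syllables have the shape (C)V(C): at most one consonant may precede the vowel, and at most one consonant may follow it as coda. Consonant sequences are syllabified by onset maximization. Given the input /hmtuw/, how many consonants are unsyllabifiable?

Syllabifying with onset maximization leaves /h/, /m/ stranded (at most one coda consonant is licensed; onsets are limited to one consonant).

2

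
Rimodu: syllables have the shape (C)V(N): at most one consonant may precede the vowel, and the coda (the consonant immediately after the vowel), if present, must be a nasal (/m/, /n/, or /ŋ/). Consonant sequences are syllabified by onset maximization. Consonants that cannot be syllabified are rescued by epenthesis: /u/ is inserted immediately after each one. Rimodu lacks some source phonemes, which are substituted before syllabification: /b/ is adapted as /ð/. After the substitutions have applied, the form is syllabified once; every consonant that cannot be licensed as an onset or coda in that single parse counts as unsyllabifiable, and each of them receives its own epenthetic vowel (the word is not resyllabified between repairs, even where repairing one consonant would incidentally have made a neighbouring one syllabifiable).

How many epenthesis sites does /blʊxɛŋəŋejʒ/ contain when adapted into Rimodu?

3

After substitution the input is /ðlʊxɛŋəŋejʒ/.
The unsyllabifiable consonants are /ð/, /j/, /ʒ/; each receives one epenthetic vowel.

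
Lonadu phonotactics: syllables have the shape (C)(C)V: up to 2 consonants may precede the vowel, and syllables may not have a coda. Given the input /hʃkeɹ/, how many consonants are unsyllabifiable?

Syllabifying with onset maximization leaves /h/, /ɹ/ stranded (no codas are permitted; onsets may contain at most 2 consonants).

2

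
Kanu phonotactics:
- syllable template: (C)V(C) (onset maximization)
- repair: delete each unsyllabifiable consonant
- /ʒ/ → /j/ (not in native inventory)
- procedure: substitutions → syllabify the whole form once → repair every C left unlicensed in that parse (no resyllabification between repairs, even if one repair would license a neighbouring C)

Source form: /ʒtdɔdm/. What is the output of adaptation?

dɔd

Substitution: /ʒ/ → /j/, giving /jtdɔdm/.
The consonants /j/, /t/, /m/ cannot be parsed into a legal (C)V(C) syllable (at most one coda consonant is licensed; onsets are limited to one consonant).
Deleting the stranded consonants removes /j/, /t/, /m/.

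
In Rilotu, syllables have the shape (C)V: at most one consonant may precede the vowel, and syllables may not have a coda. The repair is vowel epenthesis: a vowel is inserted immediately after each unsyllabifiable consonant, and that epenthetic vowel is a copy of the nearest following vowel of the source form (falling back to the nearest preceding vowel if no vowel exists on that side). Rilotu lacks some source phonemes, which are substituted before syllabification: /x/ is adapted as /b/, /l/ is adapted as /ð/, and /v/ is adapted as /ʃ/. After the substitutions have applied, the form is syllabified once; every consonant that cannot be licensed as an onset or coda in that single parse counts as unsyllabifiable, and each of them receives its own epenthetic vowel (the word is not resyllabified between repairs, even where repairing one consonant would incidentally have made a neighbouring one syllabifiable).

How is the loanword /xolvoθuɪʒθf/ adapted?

Substitution: /x/ → /b/, /l/ → /ð/, /v/ → /ʃ/, giving /boðʃoθuɪʒθf/.
The consonants /ð/, /ʒ/, /θ/, /f/ cannot be parsed into a legal (C)V syllable (no codas are permitted; onsets are limited to one consonant).
Epenthesis after each stranded consonant: /ð/ → /ðo/, /ʒ/ → /ʒɪ/, /θ/ → /θɪ/, /f/ → /fɪ/.

boðoʃoθuɪʒɪθɪfɪ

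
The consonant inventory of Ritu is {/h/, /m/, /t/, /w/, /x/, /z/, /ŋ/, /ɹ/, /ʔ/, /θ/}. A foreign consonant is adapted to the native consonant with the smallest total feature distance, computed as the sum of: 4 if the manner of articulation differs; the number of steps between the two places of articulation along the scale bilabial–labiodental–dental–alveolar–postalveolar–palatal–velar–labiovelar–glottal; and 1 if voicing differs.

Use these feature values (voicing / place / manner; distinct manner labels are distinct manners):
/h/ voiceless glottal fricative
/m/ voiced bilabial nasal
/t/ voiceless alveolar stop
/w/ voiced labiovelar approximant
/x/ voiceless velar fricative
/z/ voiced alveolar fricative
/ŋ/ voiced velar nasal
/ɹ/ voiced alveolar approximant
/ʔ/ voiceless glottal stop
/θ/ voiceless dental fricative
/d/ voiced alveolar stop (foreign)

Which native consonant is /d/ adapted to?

t

/t/ is closest: same manner (stop), place distance 0 (alveolar→alveolar), voicing differs (+1); total 1. Next closest is /z/ at distance 4.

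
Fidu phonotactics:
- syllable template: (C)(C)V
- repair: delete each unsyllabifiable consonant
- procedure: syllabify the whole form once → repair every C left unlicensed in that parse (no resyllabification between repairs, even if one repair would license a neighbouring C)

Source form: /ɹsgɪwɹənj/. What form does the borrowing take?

The consonants /ɹ/, /n/, /j/ cannot be parsed into a legal (C)(C)V syllable (no codas are permitted; onsets may contain at most 2 consonants).
Deletion applies to /ɹ/, /n/, /j/.

sgɪwɹə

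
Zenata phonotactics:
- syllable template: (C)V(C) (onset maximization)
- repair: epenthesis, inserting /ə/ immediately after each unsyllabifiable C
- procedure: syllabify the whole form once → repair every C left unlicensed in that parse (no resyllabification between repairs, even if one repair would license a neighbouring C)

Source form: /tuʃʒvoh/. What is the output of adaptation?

tuʃʒəvoh

The consonants /ʒ/ cannot be parsed into a legal (C)V(C) syllable (at most one coda consonant is licensed; onsets are limited to one consonant).
Each unlicensed consonant becomes the onset of a new syllable: /ʒ/ → /ʒə/.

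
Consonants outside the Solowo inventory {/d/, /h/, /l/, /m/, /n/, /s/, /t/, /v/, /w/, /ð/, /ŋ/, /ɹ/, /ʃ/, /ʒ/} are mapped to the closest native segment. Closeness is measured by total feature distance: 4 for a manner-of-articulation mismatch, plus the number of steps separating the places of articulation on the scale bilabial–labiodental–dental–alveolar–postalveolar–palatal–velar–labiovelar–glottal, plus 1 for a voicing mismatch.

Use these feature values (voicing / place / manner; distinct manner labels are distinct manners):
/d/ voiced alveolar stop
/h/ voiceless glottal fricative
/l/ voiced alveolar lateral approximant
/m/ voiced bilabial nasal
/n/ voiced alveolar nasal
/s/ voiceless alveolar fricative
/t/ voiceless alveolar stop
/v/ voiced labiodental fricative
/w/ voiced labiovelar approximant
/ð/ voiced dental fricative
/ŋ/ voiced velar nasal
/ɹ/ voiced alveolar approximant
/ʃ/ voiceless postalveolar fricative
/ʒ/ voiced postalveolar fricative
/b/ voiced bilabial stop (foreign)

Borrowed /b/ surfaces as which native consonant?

d

/d/ is closest: same manner (stop), place distance 3 (bilabial→alveolar), same voicing; total 3. Next closest is /m/ at distance 4.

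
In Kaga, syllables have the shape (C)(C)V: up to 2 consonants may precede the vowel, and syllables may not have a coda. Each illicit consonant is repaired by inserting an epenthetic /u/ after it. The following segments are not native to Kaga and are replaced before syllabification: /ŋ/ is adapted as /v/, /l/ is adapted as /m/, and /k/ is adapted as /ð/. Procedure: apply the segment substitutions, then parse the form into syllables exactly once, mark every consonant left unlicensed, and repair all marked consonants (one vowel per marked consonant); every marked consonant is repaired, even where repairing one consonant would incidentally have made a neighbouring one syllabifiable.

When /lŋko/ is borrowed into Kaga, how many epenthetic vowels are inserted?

After substitution the input is /mvðo/.
The unsyllabifiable consonants are /m/; each receives one epenthetic vowel.

1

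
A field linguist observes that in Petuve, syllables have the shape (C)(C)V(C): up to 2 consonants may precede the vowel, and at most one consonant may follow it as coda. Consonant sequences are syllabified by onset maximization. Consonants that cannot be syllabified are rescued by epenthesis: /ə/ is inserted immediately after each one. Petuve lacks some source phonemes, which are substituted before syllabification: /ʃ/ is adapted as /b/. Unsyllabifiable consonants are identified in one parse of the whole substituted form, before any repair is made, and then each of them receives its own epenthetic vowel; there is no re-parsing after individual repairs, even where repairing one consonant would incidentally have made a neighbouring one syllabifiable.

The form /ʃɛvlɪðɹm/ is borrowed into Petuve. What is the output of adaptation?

bɛvlɪðɹəmə

Substitution: /ʃ/ → /b/, giving /bɛvlɪðɹm/.
Under (C)(C)V(C), the unsyllabifiable consonants are /ɹ/, /m/ (at most one coda consonant is licensed; onsets may contain at most 2 consonants).
Inserting the epenthetic vowel yields /ɹ/ → /ɹə/, /m/ → /mə/.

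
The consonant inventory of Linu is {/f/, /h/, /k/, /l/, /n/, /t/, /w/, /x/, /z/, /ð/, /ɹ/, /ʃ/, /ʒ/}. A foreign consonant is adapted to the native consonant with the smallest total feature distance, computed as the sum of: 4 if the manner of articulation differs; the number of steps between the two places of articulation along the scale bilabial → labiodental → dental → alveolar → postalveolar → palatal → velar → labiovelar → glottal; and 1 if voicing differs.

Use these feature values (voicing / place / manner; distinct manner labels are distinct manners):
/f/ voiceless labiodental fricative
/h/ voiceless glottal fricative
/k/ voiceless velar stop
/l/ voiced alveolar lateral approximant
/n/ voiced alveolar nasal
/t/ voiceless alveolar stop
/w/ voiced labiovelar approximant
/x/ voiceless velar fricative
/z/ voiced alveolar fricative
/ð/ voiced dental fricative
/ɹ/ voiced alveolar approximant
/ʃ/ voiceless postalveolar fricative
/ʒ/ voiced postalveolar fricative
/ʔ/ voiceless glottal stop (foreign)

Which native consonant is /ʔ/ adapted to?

/k/ is closest: same manner (stop), place distance 2 (glottal→velar), same voicing; total 2. Next closest is /h/ at distance 4.

k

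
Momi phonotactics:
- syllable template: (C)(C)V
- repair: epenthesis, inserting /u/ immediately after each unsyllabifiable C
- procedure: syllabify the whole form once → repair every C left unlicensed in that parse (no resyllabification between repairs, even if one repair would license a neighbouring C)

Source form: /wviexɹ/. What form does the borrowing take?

wviexuɹu

The consonants /x/, /ɹ/ cannot be parsed into a legal (C)(C)V syllable (no codas are permitted; onsets may contain at most 2 consonants).
Epenthesis after each stranded consonant: /x/ → /xu/, /ɹ/ → /ɹu/.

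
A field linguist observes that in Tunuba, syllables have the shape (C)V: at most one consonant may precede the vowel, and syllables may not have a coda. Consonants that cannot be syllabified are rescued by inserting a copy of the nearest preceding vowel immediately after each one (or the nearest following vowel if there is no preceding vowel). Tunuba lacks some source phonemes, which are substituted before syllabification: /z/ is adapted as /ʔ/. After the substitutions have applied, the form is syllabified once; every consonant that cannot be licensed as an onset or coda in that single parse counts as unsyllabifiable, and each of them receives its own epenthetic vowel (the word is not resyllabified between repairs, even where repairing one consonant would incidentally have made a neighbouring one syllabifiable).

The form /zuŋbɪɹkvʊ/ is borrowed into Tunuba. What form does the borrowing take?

Substitution: /z/ → /ʔ/, giving /ʔuŋbɪɹkvʊ/.
Syllabifying with onset maximization leaves /ŋ/, /ɹ/, /k/ stranded (no codas are permitted; onsets are limited to one consonant).
Each unlicensed consonant becomes the onset of a new syllable: /ŋ/ → /ŋu/, /ɹ/ → /ɹɪ/, /k/ → /kɪ/.

ʔuŋubɪɹɪkɪvʊ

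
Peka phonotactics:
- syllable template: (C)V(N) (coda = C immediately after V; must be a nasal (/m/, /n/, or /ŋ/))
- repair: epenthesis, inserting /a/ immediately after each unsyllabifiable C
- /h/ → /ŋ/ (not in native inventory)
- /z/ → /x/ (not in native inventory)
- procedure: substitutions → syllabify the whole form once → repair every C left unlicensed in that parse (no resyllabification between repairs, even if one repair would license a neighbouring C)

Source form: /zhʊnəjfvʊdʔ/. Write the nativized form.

Substitution: /z/ → /x/, /h/ → /ŋ/, giving /xŋʊnəjfvʊdʔ/.
The consonants /x/, /j/, /f/, /d/, /ʔ/ cannot be parsed into a legal (C)V(N) syllable (only a nasal (/m/, /n/, or /ŋ/) is licensed in coda position; onsets are limited to one consonant).
Inserting the epenthetic vowel yields /x/ → /xa/, /j/ → /ja/, /f/ → /fa/, /d/ → /da/, /ʔ/ → /ʔa/.

xaŋʊnəjafavʊdaʔa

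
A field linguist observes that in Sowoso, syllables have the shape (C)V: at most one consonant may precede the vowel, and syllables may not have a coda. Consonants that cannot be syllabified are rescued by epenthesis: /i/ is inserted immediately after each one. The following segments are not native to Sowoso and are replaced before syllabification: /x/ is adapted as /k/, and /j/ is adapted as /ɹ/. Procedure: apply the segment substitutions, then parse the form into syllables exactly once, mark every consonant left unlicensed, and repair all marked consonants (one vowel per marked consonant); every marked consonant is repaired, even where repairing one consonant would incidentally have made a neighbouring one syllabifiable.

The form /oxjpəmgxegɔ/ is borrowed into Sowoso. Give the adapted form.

okiɹipəmigikegɔ

Substitution: /x/ → /k/, /j/ → /ɹ/, giving /okɹpəmgkegɔ/.
Syllabifying with onset maximization leaves /k/, /ɹ/, /m/, /g/ stranded (no codas are permitted; onsets are limited to one consonant).
Inserting the epenthetic vowel yields /k/ → /ki/, /ɹ/ → /ɹi/, /m/ → /mi/, /g/ → /gi/.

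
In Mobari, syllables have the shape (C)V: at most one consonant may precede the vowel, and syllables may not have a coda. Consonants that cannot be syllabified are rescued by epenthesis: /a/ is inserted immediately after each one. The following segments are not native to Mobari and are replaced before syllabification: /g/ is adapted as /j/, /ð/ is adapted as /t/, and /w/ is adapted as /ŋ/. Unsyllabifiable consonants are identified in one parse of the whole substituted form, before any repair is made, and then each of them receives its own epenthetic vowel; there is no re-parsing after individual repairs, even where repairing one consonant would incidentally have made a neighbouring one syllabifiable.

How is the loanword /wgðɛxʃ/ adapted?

Substitution: /w/ → /ŋ/, /g/ → /j/, /ð/ → /t/, giving /ŋjtɛxʃ/.
Syllabifying with onset maximization leaves /ŋ/, /j/, /x/, /ʃ/ stranded (no codas are permitted; onsets are limited to one consonant).
Inserting the epenthetic vowel yields /ŋ/ → /ŋa/, /j/ → /ja/, /x/ → /xa/, /ʃ/ → /ʃa/.

ŋajatɛxaʃa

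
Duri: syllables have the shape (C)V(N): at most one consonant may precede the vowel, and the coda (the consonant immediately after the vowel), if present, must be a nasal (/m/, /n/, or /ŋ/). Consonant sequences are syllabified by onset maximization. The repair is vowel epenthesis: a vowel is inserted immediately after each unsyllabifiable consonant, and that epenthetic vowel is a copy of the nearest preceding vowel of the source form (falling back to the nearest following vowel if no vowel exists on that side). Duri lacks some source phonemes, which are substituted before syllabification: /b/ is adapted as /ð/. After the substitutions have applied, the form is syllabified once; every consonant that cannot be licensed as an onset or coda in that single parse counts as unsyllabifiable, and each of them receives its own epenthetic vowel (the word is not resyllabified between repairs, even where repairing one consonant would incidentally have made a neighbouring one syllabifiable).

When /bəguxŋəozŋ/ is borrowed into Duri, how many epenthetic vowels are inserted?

3

After substitution the input is /ðəguxŋəozŋ/.
The unsyllabifiable consonants are /x/, /z/, /ŋ/; each receives one epenthetic vowel.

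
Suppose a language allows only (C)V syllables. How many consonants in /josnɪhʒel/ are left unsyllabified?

Syllabifying with onset maximization leaves /s/, /h/, /l/ stranded (no codas are permitted; onsets are limited to one consonant).

3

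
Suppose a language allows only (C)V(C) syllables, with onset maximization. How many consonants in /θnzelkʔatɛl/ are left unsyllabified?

Under (C)V(C), the unsyllabifiable consonants are /θ/, /n/, /k/ (at most one coda consonant is licensed; onsets are limited to one consonant).

3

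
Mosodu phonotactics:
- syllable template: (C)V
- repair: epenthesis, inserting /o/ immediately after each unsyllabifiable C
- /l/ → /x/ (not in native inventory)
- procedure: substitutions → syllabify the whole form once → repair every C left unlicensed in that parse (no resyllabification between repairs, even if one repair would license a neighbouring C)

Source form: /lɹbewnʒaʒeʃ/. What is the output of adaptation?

xoɹobewonoʒaʒeʃo

Substitution: /l/ → /x/, giving /xɹbewnʒaʒeʃ/.
The consonants /x/, /ɹ/, /w/, /n/, /ʃ/ cannot be parsed into a legal (C)V syllable (no codas are permitted; onsets are limited to one consonant).
Epenthesis after each stranded consonant: /x/ → /xo/, /ɹ/ → /ɹo/, /w/ → /wo/, /n/ → /no/, /ʃ/ → /ʃo/.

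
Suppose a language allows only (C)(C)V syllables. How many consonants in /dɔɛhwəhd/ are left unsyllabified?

2

Under (C)(C)V, the unsyllabifiable consonants are /h/, /d/ (no codas are permitted; onsets may contain at most 2 consonants).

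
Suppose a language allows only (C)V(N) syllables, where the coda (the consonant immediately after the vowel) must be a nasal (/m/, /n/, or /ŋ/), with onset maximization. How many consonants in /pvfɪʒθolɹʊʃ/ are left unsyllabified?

The consonants /p/, /v/, /ʒ/, /l/, /ʃ/ cannot be parsed into a legal (C)V(N) syllable (only a nasal (/m/, /n/, or /ŋ/) is licensed in coda position; onsets are limited to one consonant).

5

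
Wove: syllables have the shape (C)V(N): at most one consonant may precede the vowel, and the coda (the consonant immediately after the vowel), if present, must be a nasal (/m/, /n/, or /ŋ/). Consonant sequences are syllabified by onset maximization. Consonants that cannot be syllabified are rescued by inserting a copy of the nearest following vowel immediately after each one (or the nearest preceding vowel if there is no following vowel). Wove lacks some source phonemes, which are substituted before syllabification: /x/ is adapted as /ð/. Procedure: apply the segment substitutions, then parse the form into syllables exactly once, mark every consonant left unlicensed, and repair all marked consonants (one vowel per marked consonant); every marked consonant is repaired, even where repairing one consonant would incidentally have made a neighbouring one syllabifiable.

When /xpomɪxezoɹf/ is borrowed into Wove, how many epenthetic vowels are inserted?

After substitution the input is /ðpomɪðezoɹf/.
The unsyllabifiable consonants are /ð/, /ɹ/, /f/; each receives one epenthetic vowel.

3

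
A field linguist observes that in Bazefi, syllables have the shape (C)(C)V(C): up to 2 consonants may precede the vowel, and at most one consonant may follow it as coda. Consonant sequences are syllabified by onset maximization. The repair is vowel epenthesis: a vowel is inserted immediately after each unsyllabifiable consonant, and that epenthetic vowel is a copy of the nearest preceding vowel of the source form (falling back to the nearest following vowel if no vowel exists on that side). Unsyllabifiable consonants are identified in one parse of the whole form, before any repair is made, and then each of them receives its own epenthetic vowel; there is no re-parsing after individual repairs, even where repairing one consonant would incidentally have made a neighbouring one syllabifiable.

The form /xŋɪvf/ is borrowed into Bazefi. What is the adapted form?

Syllabifying with onset maximization leaves /f/ stranded (at most one coda consonant is licensed; onsets may contain at most 2 consonants).
Each unlicensed consonant becomes the onset of a new syllable: /f/ → /fɪ/.

xŋɪvfɪ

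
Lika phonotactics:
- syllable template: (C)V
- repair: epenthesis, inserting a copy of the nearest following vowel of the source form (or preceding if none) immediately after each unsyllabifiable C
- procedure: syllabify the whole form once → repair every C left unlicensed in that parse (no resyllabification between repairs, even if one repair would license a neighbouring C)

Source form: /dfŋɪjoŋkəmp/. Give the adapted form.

Syllabifying with onset maximization leaves /d/, /f/, /ŋ/, /m/, /p/ stranded (no codas are permitted; onsets are limited to one consonant).
Inserting the epenthetic vowel yields /d/ → /dɪ/, /f/ → /fɪ/, /ŋ/ → /ŋə/, /m/ → /mə/, /p/ → /pə/.

dɪfɪŋɪjoŋəkəməpə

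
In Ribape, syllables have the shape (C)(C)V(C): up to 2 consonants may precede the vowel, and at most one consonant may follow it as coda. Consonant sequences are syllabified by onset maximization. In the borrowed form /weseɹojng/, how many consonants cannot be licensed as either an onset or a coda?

Under (C)(C)V(C), the unsyllabifiable consonants are /n/, /g/ (at most one coda consonant is licensed; onsets may contain at most 2 consonants).

2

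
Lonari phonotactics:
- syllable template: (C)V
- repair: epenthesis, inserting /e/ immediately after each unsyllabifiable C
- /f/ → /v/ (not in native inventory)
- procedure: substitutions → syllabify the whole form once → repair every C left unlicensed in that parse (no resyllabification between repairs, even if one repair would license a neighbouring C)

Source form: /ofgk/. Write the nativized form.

ovegeke

Substitution: /f/ → /v/, giving /ovgk/.
Syllabifying with onset maximization leaves /v/, /g/, /k/ stranded (no codas are permitted; onsets are limited to one consonant).
Inserting the epenthetic vowel yields /v/ → /ve/, /g/ → /ge/, /k/ → /ke/.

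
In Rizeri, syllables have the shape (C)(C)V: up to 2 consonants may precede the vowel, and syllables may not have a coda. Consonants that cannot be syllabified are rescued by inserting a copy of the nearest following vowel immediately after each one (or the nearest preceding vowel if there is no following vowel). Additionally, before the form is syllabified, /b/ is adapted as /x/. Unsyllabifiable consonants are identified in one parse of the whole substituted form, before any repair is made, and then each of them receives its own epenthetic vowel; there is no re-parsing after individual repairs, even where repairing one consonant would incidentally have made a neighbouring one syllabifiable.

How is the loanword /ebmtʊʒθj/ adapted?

Substitution: /b/ → /x/, giving /exmtʊʒθj/.
Under (C)(C)V, the unsyllabifiable consonants are /x/, /ʒ/, /θ/, /j/ (no codas are permitted; onsets may contain at most 2 consonants).
Each unlicensed consonant becomes the onset of a new syllable: /x/ → /xʊ/, /ʒ/ → /ʒʊ/, /θ/ → /θʊ/, /j/ → /jʊ/.

exʊmtʊʒʊθʊjʊ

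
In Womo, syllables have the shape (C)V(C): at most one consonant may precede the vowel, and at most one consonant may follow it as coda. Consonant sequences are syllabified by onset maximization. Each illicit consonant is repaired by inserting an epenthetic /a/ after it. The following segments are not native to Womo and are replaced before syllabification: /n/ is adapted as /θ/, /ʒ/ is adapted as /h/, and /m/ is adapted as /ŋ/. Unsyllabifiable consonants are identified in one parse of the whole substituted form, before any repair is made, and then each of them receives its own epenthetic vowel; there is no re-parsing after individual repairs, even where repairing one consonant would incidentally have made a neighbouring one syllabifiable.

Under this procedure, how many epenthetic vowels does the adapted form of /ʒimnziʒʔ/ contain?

2

After substitution the input is /hiŋθzihʔ/.
The unsyllabifiable consonants are /θ/, /ʔ/; each receives one epenthetic vowel.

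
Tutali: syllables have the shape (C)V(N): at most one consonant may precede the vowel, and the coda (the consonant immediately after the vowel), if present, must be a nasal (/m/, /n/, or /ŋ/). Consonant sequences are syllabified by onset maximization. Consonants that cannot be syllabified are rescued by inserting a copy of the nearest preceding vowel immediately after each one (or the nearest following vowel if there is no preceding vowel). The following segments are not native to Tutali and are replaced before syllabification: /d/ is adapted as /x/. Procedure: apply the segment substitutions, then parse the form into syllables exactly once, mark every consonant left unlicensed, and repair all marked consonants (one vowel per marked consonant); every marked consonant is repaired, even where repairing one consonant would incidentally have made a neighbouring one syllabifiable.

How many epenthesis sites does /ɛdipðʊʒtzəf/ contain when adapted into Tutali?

After substitution the input is /ɛxipðʊʒtzəf/.
The unsyllabifiable consonants are /p/, /ʒ/, /t/, /f/; each receives one epenthetic vowel.

4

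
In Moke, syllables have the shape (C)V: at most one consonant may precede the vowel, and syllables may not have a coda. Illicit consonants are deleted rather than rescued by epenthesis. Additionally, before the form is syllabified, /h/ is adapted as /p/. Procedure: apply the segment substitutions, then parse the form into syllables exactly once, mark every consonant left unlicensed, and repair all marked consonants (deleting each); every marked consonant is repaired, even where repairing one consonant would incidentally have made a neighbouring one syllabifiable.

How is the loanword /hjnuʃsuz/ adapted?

Substitution: /h/ → /p/, giving /pjnuʃsuz/.
The consonants /p/, /j/, /ʃ/, /z/ cannot be parsed into a legal (C)V syllable (no codas are permitted; onsets are limited to one consonant).
Deleting the stranded consonants removes /p/, /j/, /ʃ/, /z/.

nusu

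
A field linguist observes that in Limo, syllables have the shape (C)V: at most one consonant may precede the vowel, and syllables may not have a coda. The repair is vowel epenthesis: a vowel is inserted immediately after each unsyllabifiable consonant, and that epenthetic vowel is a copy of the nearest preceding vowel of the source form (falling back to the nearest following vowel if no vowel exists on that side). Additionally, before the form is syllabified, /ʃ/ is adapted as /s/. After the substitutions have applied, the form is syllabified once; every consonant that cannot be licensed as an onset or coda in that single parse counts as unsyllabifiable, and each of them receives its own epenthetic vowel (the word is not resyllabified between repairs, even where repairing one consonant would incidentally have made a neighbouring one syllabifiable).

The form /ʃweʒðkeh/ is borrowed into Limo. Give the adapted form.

seweʒeðekehe

Substitution: /ʃ/ → /s/, giving /sweʒðkeh/.
Under (C)V, the unsyllabifiable consonants are /s/, /ʒ/, /ð/, /h/ (no codas are permitted; onsets are limited to one consonant).
Each unlicensed consonant becomes the onset of a new syllable: /s/ → /se/, /ʒ/ → /ʒe/, /ð/ → /ðe/, /h/ → /he/.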